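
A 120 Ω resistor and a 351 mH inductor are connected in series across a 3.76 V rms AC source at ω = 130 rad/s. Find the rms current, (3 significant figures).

X_L = ωL = 45.6 Ω
Z = 120 + j45.6 Ω
|Z| = √(120² + 45.6²) = 128 Ω
I = V/|Z| = 3.76/128 = 29.3 mA

29.3 mA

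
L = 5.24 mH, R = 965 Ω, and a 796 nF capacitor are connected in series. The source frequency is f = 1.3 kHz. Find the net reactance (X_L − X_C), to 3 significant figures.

ω = 2πf = 8168 rad/s
X_L = ωL = 42.8 Ω
X_C = 1/(ωC) = 154 Ω
X = 42.8 − 154 = -111 Ω

-111 Ω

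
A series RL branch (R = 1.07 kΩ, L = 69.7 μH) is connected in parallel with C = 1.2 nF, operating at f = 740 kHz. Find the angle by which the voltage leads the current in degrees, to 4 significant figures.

-80.86°

ω = 2πf = 4.65e+06 rad/s
X_L = ωL = 324.1 Ω
X_C = 1/(ωC) = 179.2 Ω
Branch 1 (R+jX_L): Z₁ = 1070 + j324.1 Ω, |Z₁| = 1118 Ω
Branch 2 (−jX_C): Z₂ = −j179.2 Ω
Parallel: Z = Z₁Z₂/(Z₁+Z₂), |Z| = 185.6 Ω, ∠Z = -80.86°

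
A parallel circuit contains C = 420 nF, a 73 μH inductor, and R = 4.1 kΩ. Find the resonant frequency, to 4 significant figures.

28.74 kHz

ω₀ = 1/√(LC) = 1/√(7.3e-05 × 4.2e-07) = 180600 rad/s
f₀ = ω₀/(2π) = 28.74 kHz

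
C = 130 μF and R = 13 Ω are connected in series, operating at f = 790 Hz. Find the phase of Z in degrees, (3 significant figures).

-6.80°

ω = 2πf = 4964 rad/s
X_C = 1/(ωC) = 1.55 Ω
Z = 13.0 − j1.55 Ω
|Z| = √(13.0² + 1.55²) = 13.1 Ω
∠Z = arctan(-1.55/13.0) = -6.80°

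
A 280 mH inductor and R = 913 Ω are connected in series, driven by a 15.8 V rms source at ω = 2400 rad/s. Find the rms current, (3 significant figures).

13.9 mA

X_L = ωL = 672 Ω
Z = 913 + j672 Ω
|Z| = √(913² + 672²) = 1130 Ω
I = V/|Z| = 15.8/1130 = 13.9 mA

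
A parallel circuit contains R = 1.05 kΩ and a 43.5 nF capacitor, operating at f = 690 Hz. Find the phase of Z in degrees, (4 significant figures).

-11.20°

ω = 2πf = 4335 rad/s
X_C = 1/(ωC) = 5303 Ω
Parallel: admittances add. Y = 1/R + jωC
Y = (0.0009524 + j0.0001886) S
|Y| = 0.0009709 S → |Z| = 1/|Y| = 1030 Ω, ∠Z = −∠Y = -11.20°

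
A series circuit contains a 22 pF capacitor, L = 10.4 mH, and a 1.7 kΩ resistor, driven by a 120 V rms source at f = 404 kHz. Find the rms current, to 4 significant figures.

ω = 2πf = 2.538e+06 rad/s
X_L = ωL = 26400 Ω
X_C = 1/(ωC) = 17910 Ω
Net reactance X = X_L − X_C = 8493 Ω
Z = 1700 + j8493 Ω
|Z| = √(1700² + 8493²) = 8661 Ω
I = V/|Z| = 120/8661 = 13.85 mA

13.85 mA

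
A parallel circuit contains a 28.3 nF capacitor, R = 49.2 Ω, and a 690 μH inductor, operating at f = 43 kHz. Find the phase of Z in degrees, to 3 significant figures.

ω = 2πf = 270200 rad/s
X_L = ωL = 186 Ω
X_C = 1/(ωC) = 131 Ω
Parallel: admittances add. Y = 1/R + 1/(jωL) + jωC
Y = (0.0203 + j0.00228) S
|Y| = 0.0205 S → |Z| = 1/|Y| = 48.9 Ω, ∠Z = −∠Y = -6.41°

-6.41°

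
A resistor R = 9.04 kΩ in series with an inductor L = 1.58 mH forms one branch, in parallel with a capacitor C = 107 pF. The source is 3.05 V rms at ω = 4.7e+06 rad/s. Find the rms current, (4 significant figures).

X_L = ωL = 7426 Ω
X_C = 1/(ωC) = 1988 Ω
Branch 1 (R+jX_L): Z₁ = 9040 + j7426 Ω, |Z₁| = 11700 Ω
Branch 2 (−jX_C): Z₂ = −j1988 Ω
Parallel: Z = Z₁Z₂/(Z₁+Z₂), |Z| = 2205 Ω, ∠Z = -81.63°
I = V/|Z| = 3.05/2205 = 1.383 mA

1.383 mA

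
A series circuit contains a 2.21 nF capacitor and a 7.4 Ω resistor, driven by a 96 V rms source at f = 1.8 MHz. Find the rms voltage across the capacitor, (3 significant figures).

ω = 2πf = 1.131e+07 rad/s
X_C = 1/(ωC) = 40.0 Ω
Z = 7.40 − j40.0 Ω
|Z| = √(7.40² + 40.0²) = 40.7 Ω
I = V/|Z| = 2.36 A
V_C = I·|Z_C| = 2.36 × 40.0 = 94.4 V

94.4 V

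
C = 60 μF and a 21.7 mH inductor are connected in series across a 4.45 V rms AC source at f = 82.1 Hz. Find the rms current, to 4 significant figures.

210.7 mA

ω = 2πf = 515.8 rad/s
X_L = ωL = 11.19 Ω
X_C = 1/(ωC) = 32.31 Ω
Net reactance X = X_L − X_C = -21.12 Ω
Z = − j21.12 Ω
|Z| = √(0² + 21.12²) = 21.12 Ω
I = V/|Z| = 4.45/21.12 = 210.7 mA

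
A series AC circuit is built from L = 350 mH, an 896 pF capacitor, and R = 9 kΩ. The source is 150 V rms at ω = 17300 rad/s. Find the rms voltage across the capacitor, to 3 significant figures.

X_L = ωL = 6060 Ω
X_C = 1/(ωC) = 64500 Ω
Net reactance X = X_L − X_C = -58500 Ω
Z = 9000 − j58500 Ω
|Z| = √(9000² + 58500²) = 59100 Ω
I = V/|Z| = 2.54 mA
V_C = I·|Z_C| = 0.00254 × 64500 = 164 V

164 V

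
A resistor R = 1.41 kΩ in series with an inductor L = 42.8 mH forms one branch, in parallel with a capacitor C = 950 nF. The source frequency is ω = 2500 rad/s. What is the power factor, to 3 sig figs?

0.291

X_L = ωL = 107 Ω
X_C = 1/(ωC) = 421 Ω
Branch 1 (R+jX_L): Z₁ = 1410 + j107 Ω, |Z₁| = 1410 Ω
Branch 2 (−jX_C): Z₂ = −j421 Ω
Parallel: Z = Z₁Z₂/(Z₁+Z₂), |Z| = 412 Ω, ∠Z = -73.1°
cos φ = cos(-73.1°) = 0.291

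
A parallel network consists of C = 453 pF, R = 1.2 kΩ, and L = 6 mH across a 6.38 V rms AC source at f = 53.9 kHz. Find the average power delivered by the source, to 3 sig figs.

33.9 mW

ω = 2πf = 338700 rad/s
X_L = ωL = 2030 Ω
X_C = 1/(ωC) = 6520 Ω
Parallel: admittances add. Y = 1/R + 1/(jωL) + jωC
Y = (0.000833 − j0.000339) S
|Y| = 0.000900 S → |Z| = 1/|Y| = 1110 Ω, ∠Z = −∠Y = 22.1°
I = V/|Z| = 5.74 mA
P = VI cos φ = 6.38 × 0.00574 × cos(22.1°) = 33.9 mW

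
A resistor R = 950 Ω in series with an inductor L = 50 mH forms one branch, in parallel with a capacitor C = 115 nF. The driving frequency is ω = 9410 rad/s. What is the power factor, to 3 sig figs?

X_L = ωL = 470 Ω
X_C = 1/(ωC) = 924 Ω
Branch 1 (R+jX_L): Z₁ = 950 + j470 Ω, |Z₁| = 1060 Ω
Branch 2 (−jX_C): Z₂ = −j924 Ω
Parallel: Z = Z₁Z₂/(Z₁+Z₂), |Z| = 931 Ω, ∠Z = -38.1°
cos φ = cos(-38.1°) = 0.787

0.787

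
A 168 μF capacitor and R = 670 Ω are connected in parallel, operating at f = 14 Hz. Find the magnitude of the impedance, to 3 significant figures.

ω = 2πf = 87.96 rad/s
X_C = 1/(ωC) = 67.7 Ω
Parallel: admittances add. Y = 1/R + jωC
Y = (0.00149 + j0.0148) S
|Y| = 0.0149 S → |Z| = 1/|Y| = 67.3 Ω, ∠Z = −∠Y = -84.2°

67.3 Ω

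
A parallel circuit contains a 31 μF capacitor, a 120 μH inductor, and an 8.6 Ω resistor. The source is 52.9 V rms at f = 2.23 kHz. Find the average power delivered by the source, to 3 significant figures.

ω = 2πf = 14010 rad/s
X_L = ωL = 1.68 Ω
X_C = 1/(ωC) = 2.30 Ω
Parallel: admittances add. Y = 1/R + 1/(jωL) + jωC
Y = (0.116 − j0.160) S
|Y| = 0.198 S → |Z| = 1/|Y| = 5.05 Ω, ∠Z = −∠Y = 54.1°
I = V/|Z| = 10.5 A
P = VI cos φ = 52.9 × 10.5 × cos(54.1°) = 325 W

325 W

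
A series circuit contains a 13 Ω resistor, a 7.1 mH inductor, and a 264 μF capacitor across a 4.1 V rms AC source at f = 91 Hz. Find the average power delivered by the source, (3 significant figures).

ω = 2πf = 571.8 rad/s
X_L = ωL = 4.06 Ω
X_C = 1/(ωC) = 6.62 Ω
Net reactance X = X_L − X_C = -2.57 Ω
Z = 13.0 − j2.57 Ω
|Z| = √(13.0² + 2.57²) = 13.3 Ω
∠Z = arctan(-2.57/13.0) = -11.2°
I = V/|Z| = 309 mA
P = VI cos φ = 4.1 × 0.309 × cos(-11.2°) = 1.24 W

1.24 W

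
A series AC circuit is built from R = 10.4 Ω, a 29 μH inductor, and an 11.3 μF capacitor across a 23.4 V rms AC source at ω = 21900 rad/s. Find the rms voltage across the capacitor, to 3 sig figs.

X_L = ωL = 0.635 Ω
X_C = 1/(ωC) = 4.04 Ω
Net reactance X = X_L − X_C = -3.41 Ω
Z = 10.4 − j3.41 Ω
|Z| = √(10.4² + 3.41²) = 10.9 Ω
I = V/|Z| = 2.14 A
V_C = I·|Z_C| = 2.14 × 4.04 = 8.64 V

8.64 V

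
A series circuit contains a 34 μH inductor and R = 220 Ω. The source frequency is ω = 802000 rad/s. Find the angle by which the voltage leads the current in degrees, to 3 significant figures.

X_L = ωL = 27.3 Ω
Z = 220 + j27.3 Ω
|Z| = √(220² + 27.3²) = 222 Ω
∠Z = arctan(27.3/220) = 7.07°

7.07°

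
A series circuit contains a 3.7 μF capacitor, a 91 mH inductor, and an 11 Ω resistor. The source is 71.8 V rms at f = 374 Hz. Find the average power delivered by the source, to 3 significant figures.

ω = 2πf = 2350 rad/s
X_L = ωL = 214 Ω
X_C = 1/(ωC) = 115 Ω
Net reactance X = X_L − X_C = 98.8 Ω
Z = 11.0 + j98.8 Ω
|Z| = √(11.0² + 98.8²) = 99.4 Ω
∠Z = arctan(98.8/11.0) = 83.6°
I = V/|Z| = 722 mA
P = VI cos φ = 71.8 × 0.722 × cos(83.6°) = 5.73 W

5.73 W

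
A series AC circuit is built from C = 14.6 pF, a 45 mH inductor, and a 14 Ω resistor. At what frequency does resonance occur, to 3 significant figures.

ω₀ = 1/√(LC) = 1/√(0.045 × 1.46e-11) = 1.234e+06 rad/s
f₀ = ω₀/(2π) = 196 kHz

196 kHz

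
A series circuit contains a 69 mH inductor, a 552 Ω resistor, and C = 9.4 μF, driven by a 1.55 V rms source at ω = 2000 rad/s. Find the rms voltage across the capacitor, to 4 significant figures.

0.1476 V

X_L = ωL = 138.0 Ω
X_C = 1/(ωC) = 53.19 Ω
Net reactance X = X_L − X_C = 84.81 Ω
Z = 552.0 + j84.81 Ω
|Z| = √(552.0² + 84.81²) = 558.5 Ω
I = V/|Z| = 2.775 mA
V_C = I·|Z_C| = 0.002775 × 53.19 = 0.1476 V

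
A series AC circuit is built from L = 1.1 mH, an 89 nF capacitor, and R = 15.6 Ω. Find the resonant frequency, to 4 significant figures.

ω₀ = 1/√(LC) = 1/√(0.0011 × 8.9e-08) = 101100 rad/s
f₀ = ω₀/(2π) = 16.09 kHz

16.09 kHz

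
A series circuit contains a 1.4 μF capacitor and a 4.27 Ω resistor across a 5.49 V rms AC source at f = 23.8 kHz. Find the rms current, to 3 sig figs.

857 mA

ω = 2πf = 149500 rad/s
X_C = 1/(ωC) = 4.78 Ω
Z = 4.27 − j4.78 Ω
|Z| = √(4.27² + 4.78²) = 6.41 Ω
I = V/|Z| = 5.49/6.41 = 857 mA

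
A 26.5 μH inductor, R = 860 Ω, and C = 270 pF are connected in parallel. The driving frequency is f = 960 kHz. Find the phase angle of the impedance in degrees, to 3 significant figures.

ω = 2πf = 6.032e+06 rad/s
X_L = ωL = 160 Ω
X_C = 1/(ωC) = 614 Ω
Parallel: admittances add. Y = 1/R + 1/(jωL) + jωC
Y = (0.00116 − j0.00463) S
|Y| = 0.00477 S → |Z| = 1/|Y| = 210 Ω, ∠Z = −∠Y = 75.9°

75.9°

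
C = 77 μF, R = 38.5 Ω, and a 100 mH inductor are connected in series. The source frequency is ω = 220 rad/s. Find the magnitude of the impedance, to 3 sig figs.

53.4 Ω

X_L = ωL = 22.0 Ω
X_C = 1/(ωC) = 59.0 Ω
Net reactance X = X_L − X_C = -37.0 Ω
Z = 38.5 − j37.0 Ω
|Z| = √(38.5² + 37.0²) = 53.4 Ω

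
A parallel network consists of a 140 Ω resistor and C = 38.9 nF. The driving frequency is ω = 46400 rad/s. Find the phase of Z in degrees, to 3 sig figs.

-14.2°

X_C = 1/(ωC) = 554 Ω
Parallel: admittances add. Y = 1/R + jωC
Y = (0.00714 + j0.00180) S
|Y| = 0.00737 S → |Z| = 1/|Y| = 136 Ω, ∠Z = −∠Y = -14.2°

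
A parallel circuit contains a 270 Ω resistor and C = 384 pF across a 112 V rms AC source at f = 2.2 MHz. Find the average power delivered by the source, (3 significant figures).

46.5 W

ω = 2πf = 1.382e+07 rad/s
X_C = 1/(ωC) = 188 Ω
Parallel: admittances add. Y = 1/R + jωC
Y = (0.00370 + j0.00531) S
|Y| = 0.00647 S → |Z| = 1/|Y| = 155 Ω, ∠Z = −∠Y = -55.1°
I = V/|Z| = 725 mA
P = VI cos φ = 112 × 0.725 × cos(-55.1°) = 46.5 W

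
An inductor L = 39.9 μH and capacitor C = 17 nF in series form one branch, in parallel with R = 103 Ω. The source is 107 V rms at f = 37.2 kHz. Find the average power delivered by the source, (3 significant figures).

111 W

ω = 2πf = 233700 rad/s
X_L = ωL = 9.33 Ω
X_C = 1/(ωC) = 252 Ω
Branch 1: Z₁ = R = 103 Ω
Branch 2 (series LC): Z₂ = j(X_L − X_C) = −j242 Ω
Parallel: Z = Z₁Z₂/(Z₁+Z₂), |Z| = 94.8 Ω, ∠Z = -23.0°
I = V/|Z| = 1.13 A
P = VI cos φ = 107 × 1.13 × cos(-23.0°) = 111 W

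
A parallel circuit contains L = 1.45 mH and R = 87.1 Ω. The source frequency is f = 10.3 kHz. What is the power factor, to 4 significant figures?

ω = 2πf = 64720 rad/s
X_L = ωL = 93.84 Ω
Parallel: admittances add. Y = 1/R + 1/(jωL)
Y = (0.01148 − j0.01066) S
|Y| = 0.01566 S → |Z| = 1/|Y| = 63.84 Ω, ∠Z = −∠Y = 42.87°
cos φ = cos(42.87°) = 0.7329

0.7329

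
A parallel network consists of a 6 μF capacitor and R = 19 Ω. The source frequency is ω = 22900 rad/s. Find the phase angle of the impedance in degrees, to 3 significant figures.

X_C = 1/(ωC) = 7.28 Ω
Parallel: admittances add. Y = 1/R + jωC
Y = (0.0526 + j0.137) S
|Y| = 0.147 S → |Z| = 1/|Y| = 6.80 Ω, ∠Z = −∠Y = -69.0°

-69.0°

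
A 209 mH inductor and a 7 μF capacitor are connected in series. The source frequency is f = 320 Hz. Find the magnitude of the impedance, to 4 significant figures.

ω = 2πf = 2011 rad/s
X_L = ωL = 420.2 Ω
X_C = 1/(ωC) = 71.05 Ω
Net reactance X = X_L − X_C = 349.2 Ω
Z = j349.2 Ω
|Z| = √(0² + 349.2²) = 349.2 Ω

349.2 Ω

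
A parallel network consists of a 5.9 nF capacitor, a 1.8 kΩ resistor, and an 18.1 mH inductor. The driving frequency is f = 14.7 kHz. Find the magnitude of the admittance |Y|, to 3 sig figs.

ω = 2πf = 92360 rad/s
X_L = ωL = 1670 Ω
X_C = 1/(ωC) = 1840 Ω
Parallel: admittances add. Y = 1/R + 1/(jωL) + jωC
Y = (0.000556 − j5.32e-05) S
|Y| = 0.000558 S → |Z| = 1/|Y| = 1790 Ω, ∠Z = −∠Y = 5.47°

558 μS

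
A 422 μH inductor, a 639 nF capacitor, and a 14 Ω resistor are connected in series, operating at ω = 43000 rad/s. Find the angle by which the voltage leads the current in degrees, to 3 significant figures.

-52.5°

X_L = ωL = 18.1 Ω
X_C = 1/(ωC) = 36.4 Ω
Net reactance X = X_L − X_C = -18.2 Ω
Z = 14.0 − j18.2 Ω
|Z| = √(14.0² + 18.2²) = 23.0 Ω
∠Z = arctan(-18.2/14.0) = -52.5°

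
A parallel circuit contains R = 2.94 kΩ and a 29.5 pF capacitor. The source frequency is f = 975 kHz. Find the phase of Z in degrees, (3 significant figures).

-28.0°

ω = 2πf = 6.126e+06 rad/s
X_C = 1/(ωC) = 5530 Ω
Parallel: admittances add. Y = 1/R + jωC
Y = (0.000340 + j0.000181) S
|Y| = 0.000385 S → |Z| = 1/|Y| = 2600 Ω, ∠Z = −∠Y = -28.0°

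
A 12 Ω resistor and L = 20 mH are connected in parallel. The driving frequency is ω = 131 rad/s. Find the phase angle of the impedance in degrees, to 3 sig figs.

77.7°

X_L = ωL = 2.62 Ω
Parallel: admittances add. Y = 1/R + 1/(jωL)
Y = (0.0833 − j0.382) S
|Y| = 0.391 S → |Z| = 1/|Y| = 2.56 Ω, ∠Z = −∠Y = 77.7°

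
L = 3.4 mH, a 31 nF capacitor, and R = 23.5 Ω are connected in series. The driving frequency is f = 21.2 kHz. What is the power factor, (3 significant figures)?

0.111

ω = 2πf = 133200 rad/s
X_L = ωL = 453 Ω
X_C = 1/(ωC) = 242 Ω
Net reactance X = X_L − X_C = 211 Ω
Z = 23.5 + j211 Ω
|Z| = √(23.5² + 211²) = 212 Ω
∠Z = arctan(211/23.5) = 83.6°
cos φ = cos(83.6°) = 0.111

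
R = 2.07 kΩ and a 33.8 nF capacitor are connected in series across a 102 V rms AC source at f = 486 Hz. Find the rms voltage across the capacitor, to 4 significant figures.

ω = 2πf = 3054 rad/s
X_C = 1/(ωC) = 9689 Ω
Z = 2070 − j9689 Ω
|Z| = √(2070² + 9689²) = 9907 Ω
I = V/|Z| = 10.30 mA
V_C = I·|Z_C| = 0.01030 × 9689 = 99.75 V

99.75 V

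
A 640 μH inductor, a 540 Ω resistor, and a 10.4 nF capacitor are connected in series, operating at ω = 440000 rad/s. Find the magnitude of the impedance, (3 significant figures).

544 Ω

X_L = ωL = 282 Ω
X_C = 1/(ωC) = 219 Ω
Net reactance X = X_L − X_C = 63.1 Ω
Z = 540 + j63.1 Ω
|Z| = √(540² + 63.1²) = 544 Ω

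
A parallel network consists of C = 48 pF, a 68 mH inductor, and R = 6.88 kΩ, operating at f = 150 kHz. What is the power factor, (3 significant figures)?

0.980

ω = 2πf = 942500 rad/s
X_L = ωL = 64100 Ω
X_C = 1/(ωC) = 22100 Ω
Parallel: admittances add. Y = 1/R + 1/(jωL) + jωC
Y = (0.000145 + j2.96e-05) S
|Y| = 0.000148 S → |Z| = 1/|Y| = 6740 Ω, ∠Z = −∠Y = -11.5°
cos φ = cos(-11.5°) = 0.980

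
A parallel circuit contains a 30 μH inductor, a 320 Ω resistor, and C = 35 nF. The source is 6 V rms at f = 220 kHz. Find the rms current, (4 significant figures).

146.8 mA

ω = 2πf = 1.382e+06 rad/s
X_L = ωL = 41.47 Ω
X_C = 1/(ωC) = 20.67 Ω
Parallel: admittances add. Y = 1/R + 1/(jωL) + jωC
Y = (0.003125 + j0.02427) S
|Y| = 0.02447 S → |Z| = 1/|Y| = 40.87 Ω, ∠Z = −∠Y = -82.66°
I = V/|Z| = 6/40.87 = 146.8 mA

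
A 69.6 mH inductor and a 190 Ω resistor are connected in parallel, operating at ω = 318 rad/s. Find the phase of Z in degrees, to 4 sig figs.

83.36°

X_L = ωL = 22.13 Ω
Parallel: admittances add. Y = 1/R + 1/(jωL)
Y = (0.005263 − j0.04518) S
|Y| = 0.04549 S → |Z| = 1/|Y| = 21.98 Ω, ∠Z = −∠Y = 83.36°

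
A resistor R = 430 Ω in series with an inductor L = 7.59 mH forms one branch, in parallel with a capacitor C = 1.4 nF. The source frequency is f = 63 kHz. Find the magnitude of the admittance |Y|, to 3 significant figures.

233 μS

ω = 2πf = 395800 rad/s
X_L = ωL = 3000 Ω
X_C = 1/(ωC) = 1800 Ω
Branch 1 (R+jX_L): Z₁ = 430 + j3000 Ω, |Z₁| = 3040 Ω
Branch 2 (−jX_C): Z₂ = −j1800 Ω
Parallel: Z = Z₁Z₂/(Z₁+Z₂), |Z| = 4300 Ω, ∠Z = -78.4°
|Y| = 1/|Z| = 233 μS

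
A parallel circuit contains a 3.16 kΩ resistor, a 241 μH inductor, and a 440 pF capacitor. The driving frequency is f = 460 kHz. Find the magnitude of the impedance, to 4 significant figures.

ω = 2πf = 2.89e+06 rad/s
X_L = ωL = 696.6 Ω
X_C = 1/(ωC) = 786.3 Ω
Parallel: admittances add. Y = 1/R + 1/(jωL) + jωC
Y = (0.0003165 − j0.0001639) S
|Y| = 0.0003564 S → |Z| = 1/|Y| = 2806 Ω, ∠Z = −∠Y = 27.38°

2806 Ω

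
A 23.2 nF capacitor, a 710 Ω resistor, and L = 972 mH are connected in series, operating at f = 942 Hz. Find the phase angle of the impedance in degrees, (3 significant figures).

ω = 2πf = 5919 rad/s
X_L = ωL = 5750 Ω
X_C = 1/(ωC) = 7280 Ω
Net reactance X = X_L − X_C = -1530 Ω
Z = 710 − j1530 Ω
|Z| = √(710² + 1530²) = 1690 Ω
∠Z = arctan(-1530/710) = -65.1°

-65.1°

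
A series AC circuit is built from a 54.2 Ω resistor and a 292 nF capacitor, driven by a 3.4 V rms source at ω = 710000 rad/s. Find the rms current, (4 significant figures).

X_C = 1/(ωC) = 4.823 Ω
Z = 54.20 − j4.823 Ω
|Z| = √(54.20² + 4.823²) = 54.41 Ω
I = V/|Z| = 3.4/54.41 = 62.48 mA

62.48 mA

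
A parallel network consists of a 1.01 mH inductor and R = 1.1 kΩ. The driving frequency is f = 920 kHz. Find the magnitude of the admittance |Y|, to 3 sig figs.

ω = 2πf = 5.781e+06 rad/s
X_L = ωL = 5840 Ω
Parallel: admittances add. Y = 1/R + 1/(jωL)
Y = (0.000909 − j0.000171) S
|Y| = 0.000925 S → |Z| = 1/|Y| = 1080 Ω, ∠Z = −∠Y = 10.7°

925 μS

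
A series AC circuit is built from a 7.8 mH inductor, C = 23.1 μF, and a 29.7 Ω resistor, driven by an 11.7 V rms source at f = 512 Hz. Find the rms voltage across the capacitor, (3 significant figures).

4.94 V

ω = 2πf = 3217 rad/s
X_L = ωL = 25.1 Ω
X_C = 1/(ωC) = 13.5 Ω
Net reactance X = X_L − X_C = 11.6 Ω
Z = 29.7 + j11.6 Ω
|Z| = √(29.7² + 11.6²) = 31.9 Ω
I = V/|Z| = 367 mA
V_C = I·|Z_C| = 0.367 × 13.5 = 4.94 V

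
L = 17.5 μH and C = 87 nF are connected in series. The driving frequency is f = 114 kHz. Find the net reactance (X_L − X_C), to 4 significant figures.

-3.512 Ω

ω = 2πf = 716300 rad/s
X_L = ωL = 12.53 Ω
X_C = 1/(ωC) = 16.05 Ω
X = 12.53 − 16.05 = -3.512 Ω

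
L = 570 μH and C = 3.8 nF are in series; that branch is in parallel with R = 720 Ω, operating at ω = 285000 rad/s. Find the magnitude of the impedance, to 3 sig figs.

X_L = ωL = 162 Ω
X_C = 1/(ωC) = 923 Ω
Branch 1: Z₁ = R = 720 Ω
Branch 2 (series LC): Z₂ = j(X_L − X_C) = −j761 Ω
Parallel: Z = Z₁Z₂/(Z₁+Z₂), |Z| = 523 Ω, ∠Z = -43.4°

523 Ω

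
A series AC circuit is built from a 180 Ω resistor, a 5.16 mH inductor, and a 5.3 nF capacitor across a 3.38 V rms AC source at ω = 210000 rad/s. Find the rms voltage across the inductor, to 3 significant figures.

X_L = ωL = 1080 Ω
X_C = 1/(ωC) = 898 Ω
Net reactance X = X_L − X_C = 185 Ω
Z = 180 + j185 Ω
|Z| = √(180² + 185²) = 258 Ω
I = V/|Z| = 13.1 mA
V_L = I·|Z_L| = 0.0131 × 1080 = 14.2 V

14.2 V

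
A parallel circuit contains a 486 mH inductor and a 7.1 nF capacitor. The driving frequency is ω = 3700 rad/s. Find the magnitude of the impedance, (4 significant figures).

1887 Ω

X_L = ωL = 1798 Ω
X_C = 1/(ωC) = 38070 Ω
Parallel: admittances add. Y = 1/(jωL) + jωC
Y = (0 − j0.0005298) S
|Y| = 0.0005298 S → |Z| = 1/|Y| = 1887 Ω, ∠Z = −∠Y = 90.00°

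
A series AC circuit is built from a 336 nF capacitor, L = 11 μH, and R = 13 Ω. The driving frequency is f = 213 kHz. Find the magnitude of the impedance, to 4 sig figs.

ω = 2πf = 1.338e+06 rad/s
X_L = ωL = 14.72 Ω
X_C = 1/(ωC) = 2.224 Ω
Net reactance X = X_L − X_C = 12.50 Ω
Z = 13.00 + j12.50 Ω
|Z| = √(13.00² + 12.50²) = 18.03 Ω

18.03 Ω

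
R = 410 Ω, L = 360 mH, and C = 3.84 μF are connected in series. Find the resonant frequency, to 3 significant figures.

135 Hz

ω₀ = 1/√(LC) = 1/√(0.36 × 3.84e-06) = 850.5 rad/s
f₀ = ω₀/(2π) = 135 Hz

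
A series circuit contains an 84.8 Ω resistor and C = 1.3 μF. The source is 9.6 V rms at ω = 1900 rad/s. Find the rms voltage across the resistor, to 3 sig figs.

X_C = 1/(ωC) = 405 Ω
Z = 84.8 − j405 Ω
|Z| = √(84.8² + 405²) = 414 Ω
I = V/|Z| = 23.2 mA
V_R = I·|Z_R| = 0.0232 × 84.8 = 1.97 V

1.97 V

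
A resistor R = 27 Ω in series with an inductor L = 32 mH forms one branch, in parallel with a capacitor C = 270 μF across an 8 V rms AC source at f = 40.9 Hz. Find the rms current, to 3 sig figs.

545 mA

ω = 2πf = 257.0 rad/s
X_L = ωL = 8.22 Ω
X_C = 1/(ωC) = 14.4 Ω
Branch 1 (R+jX_L): Z₁ = 27.0 + j8.22 Ω, |Z₁| = 28.2 Ω
Branch 2 (−jX_C): Z₂ = −j14.4 Ω
Parallel: Z = Z₁Z₂/(Z₁+Z₂), |Z| = 14.7 Ω, ∠Z = -60.2°
I = V/|Z| = 8/14.7 = 545 mA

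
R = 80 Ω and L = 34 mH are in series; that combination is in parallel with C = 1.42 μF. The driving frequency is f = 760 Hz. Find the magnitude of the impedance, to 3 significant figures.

ω = 2πf = 4775 rad/s
X_L = ωL = 162 Ω
X_C = 1/(ωC) = 147 Ω
Branch 1 (R+jX_L): Z₁ = 80.0 + j162 Ω, |Z₁| = 181 Ω
Branch 2 (−jX_C): Z₂ = −j147 Ω
Parallel: Z = Z₁Z₂/(Z₁+Z₂), |Z| = 328 Ω, ∠Z = -36.8°

328 Ω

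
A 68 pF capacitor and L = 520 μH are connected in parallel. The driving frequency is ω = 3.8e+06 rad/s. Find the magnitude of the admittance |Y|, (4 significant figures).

247.7 μS

X_L = ωL = 1976 Ω
X_C = 1/(ωC) = 3870 Ω
Parallel: admittances add. Y = 1/(jωL) + jωC
Y = (0 − j0.0002477) S
|Y| = 0.0002477 S → |Z| = 1/|Y| = 4038 Ω, ∠Z = −∠Y = 90.00°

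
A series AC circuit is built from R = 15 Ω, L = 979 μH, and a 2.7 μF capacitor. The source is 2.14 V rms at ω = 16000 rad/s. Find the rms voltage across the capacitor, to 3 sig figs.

2.96 V

X_L = ωL = 15.7 Ω
X_C = 1/(ωC) = 23.1 Ω
Net reactance X = X_L − X_C = -7.48 Ω
Z = 15.0 − j7.48 Ω
|Z| = √(15.0² + 7.48²) = 16.8 Ω
I = V/|Z| = 128 mA
V_C = I·|Z_C| = 0.128 × 23.1 = 2.96 V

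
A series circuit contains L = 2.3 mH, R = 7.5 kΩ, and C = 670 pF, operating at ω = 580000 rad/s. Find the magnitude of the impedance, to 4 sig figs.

7602 Ω

X_L = ωL = 1334 Ω
X_C = 1/(ωC) = 2573 Ω
Net reactance X = X_L − X_C = -1239 Ω
Z = 7500 − j1239 Ω
|Z| = √(7500² + 1239²) = 7602 Ω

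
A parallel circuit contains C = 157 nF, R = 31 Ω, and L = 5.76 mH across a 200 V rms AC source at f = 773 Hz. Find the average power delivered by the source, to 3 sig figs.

ω = 2πf = 4857 rad/s
X_L = ωL = 28.0 Ω
X_C = 1/(ωC) = 1310 Ω
Parallel: admittances add. Y = 1/R + 1/(jωL) + jωC
Y = (0.0323 − j0.0350) S
|Y| = 0.0476 S → |Z| = 1/|Y| = 21.0 Ω, ∠Z = −∠Y = 47.3°
I = V/|Z| = 9.52 A
P = VI cos φ = 200 × 9.52 × cos(47.3°) = 1.29 kW

1.29 kW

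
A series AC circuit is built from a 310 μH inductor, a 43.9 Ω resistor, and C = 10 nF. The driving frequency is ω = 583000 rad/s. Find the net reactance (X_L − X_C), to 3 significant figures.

X_L = ωL = 181 Ω
X_C = 1/(ωC) = 172 Ω
X = 181 − 172 = 9.20 Ω

9.20 Ω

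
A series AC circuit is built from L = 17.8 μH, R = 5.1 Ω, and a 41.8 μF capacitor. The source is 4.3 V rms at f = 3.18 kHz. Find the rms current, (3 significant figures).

ω = 2πf = 19980 rad/s
X_L = ωL = 0.356 Ω
X_C = 1/(ωC) = 1.20 Ω
Net reactance X = X_L − X_C = -0.842 Ω
Z = 5.10 − j0.842 Ω
|Z| = √(5.10² + 0.842²) = 5.17 Ω
I = V/|Z| = 4.3/5.17 = 832 mA

832 mA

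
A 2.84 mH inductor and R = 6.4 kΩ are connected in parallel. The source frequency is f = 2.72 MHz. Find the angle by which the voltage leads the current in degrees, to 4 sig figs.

ω = 2πf = 1.709e+07 rad/s
X_L = ωL = 48540 Ω
Parallel: admittances add. Y = 1/R + 1/(jωL)
Y = (0.0001563 − j2.06e-05) S
|Y| = 0.0001576 S → |Z| = 1/|Y| = 6345 Ω, ∠Z = −∠Y = 7.512°

7.512°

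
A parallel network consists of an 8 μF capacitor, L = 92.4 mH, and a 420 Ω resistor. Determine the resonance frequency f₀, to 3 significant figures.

ω₀ = 1/√(LC) = 1/√(0.0924 × 8e-06) = 1163 rad/s
f₀ = ω₀/(2π) = 185 Hz

185 Hz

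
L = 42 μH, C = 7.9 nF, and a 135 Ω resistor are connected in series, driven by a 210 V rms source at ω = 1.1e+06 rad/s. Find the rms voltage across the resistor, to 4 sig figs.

187.1 V

X_L = ωL = 46.20 Ω
X_C = 1/(ωC) = 115.1 Ω
Net reactance X = X_L − X_C = -68.87 Ω
Z = 135.0 − j68.87 Ω
|Z| = √(135.0² + 68.87²) = 151.6 Ω
I = V/|Z| = 1.386 A
V_R = I·|Z_R| = 1.386 × 135.0 = 187.1 V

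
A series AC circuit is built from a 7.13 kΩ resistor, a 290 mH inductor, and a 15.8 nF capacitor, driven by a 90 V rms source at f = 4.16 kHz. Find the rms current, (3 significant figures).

ω = 2πf = 26140 rad/s
X_L = ωL = 7580 Ω
X_C = 1/(ωC) = 2420 Ω
Net reactance X = X_L − X_C = 5160 Ω
Z = 7130 + j5160 Ω
|Z| = √(7130² + 5160²) = 8800 Ω
I = V/|Z| = 90/8800 = 10.2 mA

10.2 mA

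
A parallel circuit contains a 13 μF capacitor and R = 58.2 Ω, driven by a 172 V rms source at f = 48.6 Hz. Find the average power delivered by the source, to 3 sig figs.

508 W

ω = 2πf = 305.4 rad/s
X_C = 1/(ωC) = 252 Ω
Parallel: admittances add. Y = 1/R + jωC
Y = (0.0172 + j0.00397) S
|Y| = 0.0176 S → |Z| = 1/|Y| = 56.7 Ω, ∠Z = −∠Y = -13.0°
I = V/|Z| = 3.03 A
P = VI cos φ = 172 × 3.03 × cos(-13.0°) = 508 W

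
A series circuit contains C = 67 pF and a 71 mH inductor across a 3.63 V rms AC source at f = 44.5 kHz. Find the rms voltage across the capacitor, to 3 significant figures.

5.78 V

ω = 2πf = 279600 rad/s
X_L = ωL = 19900 Ω
X_C = 1/(ωC) = 53400 Ω
Net reactance X = X_L − X_C = -33500 Ω
Z = − j33500 Ω
|Z| = √(0² + 33500²) = 33500 Ω
I = V/|Z| = 108 μA
V_C = I·|Z_C| = 0.000108 × 53400 = 5.78 V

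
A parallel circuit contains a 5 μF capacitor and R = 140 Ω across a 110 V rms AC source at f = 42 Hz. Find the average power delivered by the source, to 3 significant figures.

86.4 W

ω = 2πf = 263.9 rad/s
X_C = 1/(ωC) = 758 Ω
Parallel: admittances add. Y = 1/R + jωC
Y = (0.00714 + j0.00132) S
|Y| = 0.00726 S → |Z| = 1/|Y| = 138 Ω, ∠Z = −∠Y = -10.5°
I = V/|Z| = 799 mA
P = VI cos φ = 110 × 0.799 × cos(-10.5°) = 86.4 W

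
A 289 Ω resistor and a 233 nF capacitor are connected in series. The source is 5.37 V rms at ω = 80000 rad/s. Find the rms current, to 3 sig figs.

18.3 mA

X_C = 1/(ωC) = 53.6 Ω
Z = 289 − j53.6 Ω
|Z| = √(289² + 53.6²) = 294 Ω
I = V/|Z| = 5.37/294 = 18.3 mA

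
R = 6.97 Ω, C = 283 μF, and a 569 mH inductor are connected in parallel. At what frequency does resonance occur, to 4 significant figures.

ω₀ = 1/√(LC) = 1/√(0.569 × 0.000283) = 78.80 rad/s
f₀ = ω₀/(2π) = 12.54 Hz

12.54 Hz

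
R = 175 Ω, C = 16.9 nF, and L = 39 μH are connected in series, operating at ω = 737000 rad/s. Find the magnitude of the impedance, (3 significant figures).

182 Ω

X_L = ωL = 28.7 Ω
X_C = 1/(ωC) = 80.3 Ω
Net reactance X = X_L − X_C = -51.5 Ω
Z = 175 − j51.5 Ω
|Z| = √(175² + 51.5²) = 182 Ω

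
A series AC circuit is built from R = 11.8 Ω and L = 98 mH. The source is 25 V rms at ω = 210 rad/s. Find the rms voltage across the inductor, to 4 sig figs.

21.69 V

X_L = ωL = 20.58 Ω
Z = 11.80 + j20.58 Ω
|Z| = √(11.80² + 20.58²) = 23.72 Ω
I = V/|Z| = 1.054 A
V_L = I·|Z_L| = 1.054 × 20.58 = 21.69 V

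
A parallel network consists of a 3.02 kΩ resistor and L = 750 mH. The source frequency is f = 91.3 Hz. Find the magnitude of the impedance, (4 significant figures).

ω = 2πf = 573.7 rad/s
X_L = ωL = 430.2 Ω
Parallel: admittances add. Y = 1/R + 1/(jωL)
Y = (0.0003311 − j0.002324) S
|Y| = 0.002348 S → |Z| = 1/|Y| = 425.9 Ω, ∠Z = −∠Y = 81.89°

425.9 Ω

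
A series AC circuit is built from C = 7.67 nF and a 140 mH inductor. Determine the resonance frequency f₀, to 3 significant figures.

ω₀ = 1/√(LC) = 1/√(0.14 × 7.67e-09) = 30520 rad/s
f₀ = ω₀/(2π) = 4.86 kHz

4.86 kHz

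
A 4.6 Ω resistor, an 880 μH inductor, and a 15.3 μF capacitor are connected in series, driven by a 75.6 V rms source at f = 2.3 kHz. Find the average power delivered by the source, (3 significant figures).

ω = 2πf = 14450 rad/s
X_L = ωL = 12.7 Ω
X_C = 1/(ωC) = 4.52 Ω
Net reactance X = X_L − X_C = 8.19 Ω
Z = 4.60 + j8.19 Ω
|Z| = √(4.60² + 8.19²) = 9.40 Ω
∠Z = arctan(8.19/4.60) = 60.7°
I = V/|Z| = 8.04 A
P = VI cos φ = 75.6 × 8.04 × cos(60.7°) = 298 W

298 W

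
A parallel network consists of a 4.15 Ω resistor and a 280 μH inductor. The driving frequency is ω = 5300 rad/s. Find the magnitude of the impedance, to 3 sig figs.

1.40 Ω

X_L = ωL = 1.48 Ω
Parallel: admittances add. Y = 1/R + 1/(jωL)
Y = (0.241 − j0.674) S
|Y| = 0.716 S → |Z| = 1/|Y| = 1.40 Ω, ∠Z = −∠Y = 70.3°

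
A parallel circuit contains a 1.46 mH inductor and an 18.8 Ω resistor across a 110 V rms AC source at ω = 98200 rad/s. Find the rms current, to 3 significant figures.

5.90 A

X_L = ωL = 143 Ω
Parallel: admittances add. Y = 1/R + 1/(jωL)
Y = (0.0532 − j0.00697) S
|Y| = 0.0536 S → |Z| = 1/|Y| = 18.6 Ω, ∠Z = −∠Y = 7.47°
I = V/|Z| = 110/18.6 = 5.90 A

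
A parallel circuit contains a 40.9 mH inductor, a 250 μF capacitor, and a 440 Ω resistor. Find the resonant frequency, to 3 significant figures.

49.8 Hz

ω₀ = 1/√(LC) = 1/√(0.0409 × 0.00025) = 312.7 rad/s
f₀ = ω₀/(2π) = 49.8 Hz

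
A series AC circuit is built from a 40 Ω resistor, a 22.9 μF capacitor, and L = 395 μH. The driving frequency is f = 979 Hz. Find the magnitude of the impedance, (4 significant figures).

ω = 2πf = 6151 rad/s
X_L = ωL = 2.430 Ω
X_C = 1/(ωC) = 7.099 Ω
Net reactance X = X_L − X_C = -4.669 Ω
Z = 40.00 − j4.669 Ω
|Z| = √(40.00² + 4.669²) = 40.27 Ω

40.27 Ω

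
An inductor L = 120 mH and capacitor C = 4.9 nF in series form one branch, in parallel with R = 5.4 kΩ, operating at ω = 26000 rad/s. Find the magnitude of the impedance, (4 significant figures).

X_L = ωL = 3120 Ω
X_C = 1/(ωC) = 7849 Ω
Branch 1: Z₁ = R = 5400 Ω
Branch 2 (series LC): Z₂ = j(X_L − X_C) = −j4729 Ω
Parallel: Z = Z₁Z₂/(Z₁+Z₂), |Z| = 3558 Ω, ∠Z = -48.79°

3558 Ω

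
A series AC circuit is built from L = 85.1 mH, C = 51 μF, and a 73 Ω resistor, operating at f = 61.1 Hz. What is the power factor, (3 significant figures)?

0.970

ω = 2πf = 383.9 rad/s
X_L = ωL = 32.7 Ω
X_C = 1/(ωC) = 51.1 Ω
Net reactance X = X_L − X_C = -18.4 Ω
Z = 73.0 − j18.4 Ω
|Z| = √(73.0² + 18.4²) = 75.3 Ω
∠Z = arctan(-18.4/73.0) = -14.2°
cos φ = cos(-14.2°) = 0.970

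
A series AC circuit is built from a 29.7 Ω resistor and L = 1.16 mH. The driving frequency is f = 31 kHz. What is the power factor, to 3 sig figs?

ω = 2πf = 194800 rad/s
X_L = ωL = 226 Ω
Z = 29.7 + j226 Ω
|Z| = √(29.7² + 226²) = 228 Ω
∠Z = arctan(226/29.7) = 82.5°
cos φ = cos(82.5°) = 0.130

0.130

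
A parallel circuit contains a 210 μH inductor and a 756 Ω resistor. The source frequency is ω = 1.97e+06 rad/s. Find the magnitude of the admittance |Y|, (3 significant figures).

2.76 mS

X_L = ωL = 414 Ω
Parallel: admittances add. Y = 1/R + 1/(jωL)
Y = (0.00132 − j0.00242) S
|Y| = 0.00276 S → |Z| = 1/|Y| = 363 Ω, ∠Z = −∠Y = 61.3°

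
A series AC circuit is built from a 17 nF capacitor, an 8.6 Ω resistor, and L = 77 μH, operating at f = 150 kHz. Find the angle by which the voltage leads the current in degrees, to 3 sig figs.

49.7°

ω = 2πf = 942500 rad/s
X_L = ωL = 72.6 Ω
X_C = 1/(ωC) = 62.4 Ω
Net reactance X = X_L − X_C = 10.2 Ω
Z = 8.60 + j10.2 Ω
|Z| = √(8.60² + 10.2²) = 13.3 Ω
∠Z = arctan(10.2/8.60) = 49.7°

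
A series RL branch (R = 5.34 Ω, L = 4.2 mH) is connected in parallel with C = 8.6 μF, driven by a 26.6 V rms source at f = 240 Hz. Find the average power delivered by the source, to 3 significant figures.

55.1 W

ω = 2πf = 1508 rad/s
X_L = ωL = 6.33 Ω
X_C = 1/(ωC) = 77.1 Ω
Branch 1 (R+jX_L): Z₁ = 5.34 + j6.33 Ω, |Z₁| = 8.28 Ω
Branch 2 (−jX_C): Z₂ = −j77.1 Ω
Parallel: Z = Z₁Z₂/(Z₁+Z₂), |Z| = 9.00 Ω, ∠Z = 45.5°
I = V/|Z| = 2.96 A
P = VI cos φ = 26.6 × 2.96 × cos(45.5°) = 55.1 W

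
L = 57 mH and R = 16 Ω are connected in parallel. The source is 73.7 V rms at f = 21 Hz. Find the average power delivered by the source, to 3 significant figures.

339 W

ω = 2πf = 131.9 rad/s
X_L = ωL = 7.52 Ω
Parallel: admittances add. Y = 1/R + 1/(jωL)
Y = (0.0625 − j0.133) S
|Y| = 0.147 S → |Z| = 1/|Y| = 6.81 Ω, ∠Z = −∠Y = 64.8°
I = V/|Z| = 10.8 A
P = VI cos φ = 73.7 × 10.8 × cos(64.8°) = 339 W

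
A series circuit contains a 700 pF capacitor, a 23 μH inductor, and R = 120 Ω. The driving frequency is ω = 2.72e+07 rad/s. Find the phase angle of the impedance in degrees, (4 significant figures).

78.17°

X_L = ωL = 625.6 Ω
X_C = 1/(ωC) = 52.52 Ω
Net reactance X = X_L − X_C = 573.1 Ω
Z = 120.0 + j573.1 Ω
|Z| = √(120.0² + 573.1²) = 585.5 Ω
∠Z = arctan(573.1/120.0) = 78.17°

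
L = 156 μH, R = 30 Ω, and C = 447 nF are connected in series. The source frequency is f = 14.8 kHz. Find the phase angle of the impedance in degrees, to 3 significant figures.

-17.7°

ω = 2πf = 92990 rad/s
X_L = ωL = 14.5 Ω
X_C = 1/(ωC) = 24.1 Ω
Net reactance X = X_L − X_C = -9.55 Ω
Z = 30.0 − j9.55 Ω
|Z| = √(30.0² + 9.55²) = 31.5 Ω
∠Z = arctan(-9.55/30.0) = -17.7°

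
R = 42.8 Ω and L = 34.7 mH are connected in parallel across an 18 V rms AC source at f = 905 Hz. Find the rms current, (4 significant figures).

430.3 mA

ω = 2πf = 5686 rad/s
X_L = ωL = 197.3 Ω
Parallel: admittances add. Y = 1/R + 1/(jωL)
Y = (0.02336 − j0.005068) S
|Y| = 0.02391 S → |Z| = 1/|Y| = 41.83 Ω, ∠Z = −∠Y = 12.24°
I = V/|Z| = 18/41.83 = 430.3 mA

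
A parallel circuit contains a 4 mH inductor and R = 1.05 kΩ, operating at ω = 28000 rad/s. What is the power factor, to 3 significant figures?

X_L = ωL = 112 Ω
Parallel: admittances add. Y = 1/R + 1/(jωL)
Y = (0.000952 − j0.00893) S
|Y| = 0.00898 S → |Z| = 1/|Y| = 111 Ω, ∠Z = −∠Y = 83.9°
cos φ = cos(83.9°) = 0.106

0.106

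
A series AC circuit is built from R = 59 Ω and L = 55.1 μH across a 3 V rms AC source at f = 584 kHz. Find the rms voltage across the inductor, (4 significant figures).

ω = 2πf = 3.669e+06 rad/s
X_L = ωL = 202.2 Ω
Z = 59.00 + j202.2 Ω
|Z| = √(59.00² + 202.2²) = 210.6 Ω
I = V/|Z| = 14.24 mA
V_L = I·|Z_L| = 0.01424 × 202.2 = 2.880 V

2.880 V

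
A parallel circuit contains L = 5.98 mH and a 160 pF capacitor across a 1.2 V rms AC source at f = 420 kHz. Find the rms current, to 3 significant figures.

431 μA

ω = 2πf = 2.639e+06 rad/s
X_L = ωL = 15800 Ω
X_C = 1/(ωC) = 2370 Ω
Parallel: admittances add. Y = 1/(jωL) + jωC
Y = (0 + j0.000359) S
|Y| = 0.000359 S → |Z| = 1/|Y| = 2790 Ω, ∠Z = −∠Y = -90.0°
I = V/|Z| = 1.2/2790 = 431 μA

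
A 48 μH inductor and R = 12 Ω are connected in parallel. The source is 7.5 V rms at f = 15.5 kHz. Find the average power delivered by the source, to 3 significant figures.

4.69 W

ω = 2πf = 97390 rad/s
X_L = ωL = 4.67 Ω
Parallel: admittances add. Y = 1/R + 1/(jωL)
Y = (0.0833 − j0.214) S
|Y| = 0.230 S → |Z| = 1/|Y| = 4.36 Ω, ∠Z = −∠Y = 68.7°
I = V/|Z| = 1.72 A
P = VI cos φ = 7.5 × 1.72 × cos(68.7°) = 4.69 W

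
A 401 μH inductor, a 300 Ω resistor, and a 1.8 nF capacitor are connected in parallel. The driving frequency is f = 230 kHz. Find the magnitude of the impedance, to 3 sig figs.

290 Ω

ω = 2πf = 1.445e+06 rad/s
X_L = ωL = 579 Ω
X_C = 1/(ωC) = 384 Ω
Parallel: admittances add. Y = 1/R + 1/(jωL) + jωC
Y = (0.00333 + j0.000876) S
|Y| = 0.00345 S → |Z| = 1/|Y| = 290 Ω, ∠Z = −∠Y = -14.7°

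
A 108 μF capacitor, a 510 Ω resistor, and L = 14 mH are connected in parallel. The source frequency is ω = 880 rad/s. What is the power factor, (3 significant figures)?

X_L = ωL = 12.3 Ω
X_C = 1/(ωC) = 10.5 Ω
Parallel: admittances add. Y = 1/R + 1/(jωL) + jωC
Y = (0.00196 + j0.0139) S
|Y| = 0.0140 S → |Z| = 1/|Y| = 71.4 Ω, ∠Z = −∠Y = -82.0°
cos φ = cos(-82.0°) = 0.140

0.140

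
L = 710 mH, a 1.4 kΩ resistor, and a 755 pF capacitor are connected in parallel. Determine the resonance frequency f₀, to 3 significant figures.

6.87 kHz

ω₀ = 1/√(LC) = 1/√(0.71 × 7.55e-10) = 43190 rad/s
f₀ = ω₀/(2π) = 6.87 kHz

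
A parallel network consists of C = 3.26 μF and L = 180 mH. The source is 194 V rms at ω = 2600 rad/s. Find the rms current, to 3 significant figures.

1.23 A

X_L = ωL = 468 Ω
X_C = 1/(ωC) = 118 Ω
Parallel: admittances add. Y = 1/(jωL) + jωC
Y = (0 + j0.00634) S
|Y| = 0.00634 S → |Z| = 1/|Y| = 158 Ω, ∠Z = −∠Y = -90.0°
I = V/|Z| = 194/158 = 1.23 A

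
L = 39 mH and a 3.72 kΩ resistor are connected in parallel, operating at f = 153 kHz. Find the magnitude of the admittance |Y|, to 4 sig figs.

ω = 2πf = 961300 rad/s
X_L = ωL = 37490 Ω
Parallel: admittances add. Y = 1/R + 1/(jωL)
Y = (0.0002688 − j2.667e-05) S
|Y| = 0.0002701 S → |Z| = 1/|Y| = 3702 Ω, ∠Z = −∠Y = 5.666°

270.1 μS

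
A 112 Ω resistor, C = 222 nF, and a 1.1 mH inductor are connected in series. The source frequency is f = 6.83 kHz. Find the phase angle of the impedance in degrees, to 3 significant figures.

ω = 2πf = 42910 rad/s
X_L = ωL = 47.2 Ω
X_C = 1/(ωC) = 105 Ω
Net reactance X = X_L − X_C = -57.8 Ω
Z = 112 − j57.8 Ω
|Z| = √(112² + 57.8²) = 126 Ω
∠Z = arctan(-57.8/112) = -27.3°

-27.3°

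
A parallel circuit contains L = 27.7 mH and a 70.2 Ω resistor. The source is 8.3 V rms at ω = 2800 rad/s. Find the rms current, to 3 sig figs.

159 mA

X_L = ωL = 77.6 Ω
Parallel: admittances add. Y = 1/R + 1/(jωL)
Y = (0.0142 − j0.0129) S
|Y| = 0.0192 S → |Z| = 1/|Y| = 52.0 Ω, ∠Z = −∠Y = 42.1°
I = V/|Z| = 8.3/52.0 = 159 mA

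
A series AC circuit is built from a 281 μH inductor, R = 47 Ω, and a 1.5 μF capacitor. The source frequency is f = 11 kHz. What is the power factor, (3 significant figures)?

0.979

ω = 2πf = 69120 rad/s
X_L = ωL = 19.4 Ω
X_C = 1/(ωC) = 9.65 Ω
Net reactance X = X_L − X_C = 9.78 Ω
Z = 47.0 + j9.78 Ω
|Z| = √(47.0² + 9.78²) = 48.0 Ω
∠Z = arctan(9.78/47.0) = 11.7°
cos φ = cos(11.7°) = 0.979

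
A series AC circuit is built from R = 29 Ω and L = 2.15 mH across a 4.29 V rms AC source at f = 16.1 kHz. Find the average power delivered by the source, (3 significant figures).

11.1 mW

ω = 2πf = 101200 rad/s
X_L = ωL = 217 Ω
Z = 29.0 + j217 Ω
|Z| = √(29.0² + 217²) = 219 Ω
∠Z = arctan(217/29.0) = 82.4°
I = V/|Z| = 19.6 mA
P = VI cos φ = 4.29 × 0.0196 × cos(82.4°) = 11.1 mW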